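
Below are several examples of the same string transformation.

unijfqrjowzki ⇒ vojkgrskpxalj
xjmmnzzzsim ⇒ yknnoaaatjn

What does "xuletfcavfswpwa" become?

yvmfugdbwgtxqxb

What's happening: shift every letter 1 place forward in the alphabet (wrapping around).
So "xuletfcavfswpwa" becomes "yvmfugdbwgtxqxb".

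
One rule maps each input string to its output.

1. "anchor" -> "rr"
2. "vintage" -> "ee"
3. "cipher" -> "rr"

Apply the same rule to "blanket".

tt

The transformation: repeat every character 3 times, then keep only the last 2 characters.
For "blanket", step one produces "bbblllaaannnkkkeeettt"; step two turns that into "tt".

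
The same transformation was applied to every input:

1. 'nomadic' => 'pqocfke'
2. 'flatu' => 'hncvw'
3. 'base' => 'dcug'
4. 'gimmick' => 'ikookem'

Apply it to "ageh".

Rule — shift every letter 2 places forward in the alphabet (wrapping around).
So "ageh" becomes "cigj".

cigj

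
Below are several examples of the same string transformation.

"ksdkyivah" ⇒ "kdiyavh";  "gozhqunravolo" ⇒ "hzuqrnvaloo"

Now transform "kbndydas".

dndysa

What's happening: delete the first 2 characters, then swap each adjacent pair of characters (1↔2, 3↔4, ...).
On "kbndydas": the first step gives "ndydas", and the second then gives "dndysa".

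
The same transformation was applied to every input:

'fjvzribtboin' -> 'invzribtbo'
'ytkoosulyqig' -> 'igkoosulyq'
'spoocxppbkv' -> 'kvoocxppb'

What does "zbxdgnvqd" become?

Looking at the pairs, the operation is to delete the first 2 characters, then move the last 2 characters to the front (rotate right by 2).
Working it through for "zbxdgnvqd": intermediate "xdgnvqd", final "qdxdgnv".

qdxdgnv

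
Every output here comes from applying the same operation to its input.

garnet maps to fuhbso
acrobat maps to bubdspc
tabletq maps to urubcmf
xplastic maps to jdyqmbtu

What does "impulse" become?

tfjnqvm

The pattern: move the last 2 characters to the front (rotate right by 2), then shift every letter 1 place forward in the alphabet (wrapping around).
Applying both steps to "impulse": "seimpul", then "tfjnqvm".
(Check on "tabletq": → "tqtable" → "urubcmf" ✓)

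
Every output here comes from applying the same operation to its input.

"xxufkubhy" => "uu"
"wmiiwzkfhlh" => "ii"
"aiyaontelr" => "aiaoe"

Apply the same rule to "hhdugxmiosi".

uioi

Each output is the input with this applied: keep only the vowels.
So "hhdugxmiosi" becomes "uioi".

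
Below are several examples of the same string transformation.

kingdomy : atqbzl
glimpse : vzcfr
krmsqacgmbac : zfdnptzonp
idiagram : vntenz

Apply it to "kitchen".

gpura

The transformation: shift every letter 13 places forward in the alphabet (wrapping around) — i.e. ROT13, then delete the first 2 characters.
For "kitchen", step one produces "xvgpura"; step two turns that into "gpura".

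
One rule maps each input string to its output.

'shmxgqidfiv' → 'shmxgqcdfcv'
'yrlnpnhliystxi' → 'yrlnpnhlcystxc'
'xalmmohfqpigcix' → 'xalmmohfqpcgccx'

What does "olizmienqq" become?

olczmcenqq

The rule is to replace every "i" with "c".
"olizmienqq" → "olczmcenqq".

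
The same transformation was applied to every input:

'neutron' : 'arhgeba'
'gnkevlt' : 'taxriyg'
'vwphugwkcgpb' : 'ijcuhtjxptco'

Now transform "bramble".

The rule is to shift every letter 13 places forward in the alphabet (wrapping around) — i.e. ROT13.
Applying that to "bramble" gives "oenzoyr".

oenzoyr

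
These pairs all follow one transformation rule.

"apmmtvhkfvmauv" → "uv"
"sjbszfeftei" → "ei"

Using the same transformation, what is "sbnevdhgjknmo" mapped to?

The pattern: keep only the last 2 characters.
For "sbnevdhgjknmo" the result is "mo".

mo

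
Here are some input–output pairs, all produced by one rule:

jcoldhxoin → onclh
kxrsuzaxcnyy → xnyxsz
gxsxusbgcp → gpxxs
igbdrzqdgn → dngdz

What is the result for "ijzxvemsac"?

In each case the input is transformed by: keep every other character starting from the second (positions 2nd, 4th, 6th, ...), then move the first 3 characters to the end (rotate left by 3).
For "ijzxvemsac", step one produces "jxesc"; step two turns that into "scjxe".

scjxe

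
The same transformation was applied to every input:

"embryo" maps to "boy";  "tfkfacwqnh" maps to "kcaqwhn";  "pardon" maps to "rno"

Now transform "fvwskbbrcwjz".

Looking at the pairs, the operation is to swap each adjacent pair of characters (1↔2, 3↔4, ...), then delete the first 3 characters.
Working it through for "fvwskbbrcwjz": intermediate "vfswbkrbwczj", final "wbkrbwczj".

wbkrbwczj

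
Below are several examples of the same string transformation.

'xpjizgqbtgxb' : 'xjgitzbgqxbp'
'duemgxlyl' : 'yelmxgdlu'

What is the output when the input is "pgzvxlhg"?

The rule is to take characters alternately from the front and the back (1st, last, 2nd, 2nd-last, ...), then move the first 3 characters to the end (rotate left by 3).
"pgzvxlhg" → "pgghzlvx" → "hzlvxpgg".

hzlvxpgg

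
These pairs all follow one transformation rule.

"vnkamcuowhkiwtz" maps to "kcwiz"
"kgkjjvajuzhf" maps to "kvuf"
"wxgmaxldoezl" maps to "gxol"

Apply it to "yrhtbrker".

Rule — keep one character in every 3, starting at position 3 (positions 3rd, 6th, 9th, ...).
"yrhtbrker" → "hrr".

hrr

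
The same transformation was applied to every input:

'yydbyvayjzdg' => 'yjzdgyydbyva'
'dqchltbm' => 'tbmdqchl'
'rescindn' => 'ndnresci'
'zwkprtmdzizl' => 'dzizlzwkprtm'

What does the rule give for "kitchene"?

enekitch

Rule — swap the front and back halves of the string, then move the first character to the end.
Starting from "kitchene": after the first operation, "henekitc"; after the second, "enekitch".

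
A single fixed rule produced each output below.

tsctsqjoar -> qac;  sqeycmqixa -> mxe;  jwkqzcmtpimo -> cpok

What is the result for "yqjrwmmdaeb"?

What's happening: keep one character in every 3, starting at position 3 (positions 3rd, 6th, 9th, ...), then move the first character to the end.
Working it through for "yqjrwmmdaeb": intermediate "jma", final "maj".

maj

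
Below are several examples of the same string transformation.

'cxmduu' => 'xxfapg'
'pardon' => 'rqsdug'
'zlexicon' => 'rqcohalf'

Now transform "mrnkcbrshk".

knpuqnfeuv

The rule is to shift every letter 3 places forward in the alphabet (wrapping around), then move the last 2 characters to the front (rotate right by 2).
For "mrnkcbrshk", step one produces "puqnfeuvkn"; step two turns that into "knpuqnfeuv".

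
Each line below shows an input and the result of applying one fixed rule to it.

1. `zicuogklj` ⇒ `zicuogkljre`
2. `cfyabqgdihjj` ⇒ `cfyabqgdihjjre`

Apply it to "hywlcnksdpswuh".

hywlcnksdpswuhre

The transformation: append "re".
On "hywlcnksdpswuh" that produces "hywlcnksdpswuhre".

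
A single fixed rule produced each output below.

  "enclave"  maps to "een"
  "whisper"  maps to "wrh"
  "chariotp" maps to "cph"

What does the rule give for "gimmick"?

gki

The rule is to take characters alternately from the front and the back (1st, last, 2nd, 2nd-last, ...), then keep only the first 3 characters.
On "gimmick": the first step gives "gkicmim", and the second then gives "gki".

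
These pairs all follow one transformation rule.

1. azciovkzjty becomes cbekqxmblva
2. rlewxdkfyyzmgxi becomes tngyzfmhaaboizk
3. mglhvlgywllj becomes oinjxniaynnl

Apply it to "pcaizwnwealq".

The transformation: shift every letter 2 places forward in the alphabet (wrapping around).
On "pcaizwnwealq" that produces "reckbypygcns".

reckbypygcns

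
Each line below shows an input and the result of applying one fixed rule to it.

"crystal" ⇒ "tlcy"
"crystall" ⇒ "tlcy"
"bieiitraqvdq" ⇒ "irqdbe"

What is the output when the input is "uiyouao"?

uouy

The transformation: keep every other character starting from the first (positions 1st, 3rd, 5th, ...), then move the first 2 characters to the end (rotate left by 2).
On "uiyouao" that produces "uouy".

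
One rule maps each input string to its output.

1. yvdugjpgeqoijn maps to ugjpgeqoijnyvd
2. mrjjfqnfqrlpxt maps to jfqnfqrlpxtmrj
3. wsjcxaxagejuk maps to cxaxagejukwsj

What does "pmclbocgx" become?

The transformation: move the first 3 characters to the end (rotate left by 3).
For "pmclbocgx" the result is "lbocgxpmc".

lbocgxpmc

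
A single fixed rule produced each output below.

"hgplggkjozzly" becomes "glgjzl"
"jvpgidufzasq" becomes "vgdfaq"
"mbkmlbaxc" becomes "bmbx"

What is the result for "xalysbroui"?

ayboi

In each case the input is transformed by: keep every other character starting from the second (positions 2nd, 4th, 6th, ...).
Doing the same to "xalysbroui": "ayboi".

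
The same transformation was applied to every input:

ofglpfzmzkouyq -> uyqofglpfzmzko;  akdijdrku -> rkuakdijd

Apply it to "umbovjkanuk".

Looking at the pairs, the operation is to move the last 3 characters to the front (rotate right by 3).
So "umbovjkanuk" becomes "nukumbovjka".

nukumbovjka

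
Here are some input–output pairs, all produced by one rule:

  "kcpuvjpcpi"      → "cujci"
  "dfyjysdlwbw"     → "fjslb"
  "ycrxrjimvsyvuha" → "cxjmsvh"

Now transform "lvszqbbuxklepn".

Rule — keep every other character starting from the second (positions 2nd, 4th, 6th, ...).
So "lvszqbbuxklepn" becomes "vzbuken".

vzbuken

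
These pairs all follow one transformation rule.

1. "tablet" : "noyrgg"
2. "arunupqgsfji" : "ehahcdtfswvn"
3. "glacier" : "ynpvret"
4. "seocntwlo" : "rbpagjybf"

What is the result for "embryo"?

zoelbr

Looking at the pairs, the operation is to shift every letter 13 places forward in the alphabet (wrapping around) — i.e. ROT13, then move the first character to the end.
Working it through for "embryo": intermediate "rzoelb", final "zoelbr".
(Check on "tablet": → "gnoyrg" → "noyrgg" ✓)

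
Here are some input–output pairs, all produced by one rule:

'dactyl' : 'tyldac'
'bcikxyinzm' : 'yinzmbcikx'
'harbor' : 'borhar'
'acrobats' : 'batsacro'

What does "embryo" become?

Rule — swap the front and back halves of the string.
So "embryo" becomes "ryoemb".

ryoemb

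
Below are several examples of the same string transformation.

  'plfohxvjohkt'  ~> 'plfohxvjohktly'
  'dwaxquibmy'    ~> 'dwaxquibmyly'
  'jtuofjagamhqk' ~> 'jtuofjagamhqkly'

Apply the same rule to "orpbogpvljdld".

Looking at the pairs, the operation is to append "ly".
"orpbogpvljdld" → "orpbogpvljdldly".

orpbogpvljdldly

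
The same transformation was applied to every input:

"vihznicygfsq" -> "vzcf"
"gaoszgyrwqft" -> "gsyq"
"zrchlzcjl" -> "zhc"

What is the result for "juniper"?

jir

Rule — keep one character in every 3, starting at position 1 (positions 1st, 4th, 7th, ...).
Doing the same to "juniper": "jir".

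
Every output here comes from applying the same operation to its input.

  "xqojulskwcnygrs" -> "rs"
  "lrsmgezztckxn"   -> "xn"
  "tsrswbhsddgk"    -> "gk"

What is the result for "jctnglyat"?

The transformation: keep only the last 2 characters.
Applying that to "jctnglyat" gives "at".

at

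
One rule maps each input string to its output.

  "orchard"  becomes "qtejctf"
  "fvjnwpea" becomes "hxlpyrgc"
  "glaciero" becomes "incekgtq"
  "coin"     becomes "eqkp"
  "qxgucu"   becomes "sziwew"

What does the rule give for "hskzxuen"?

jumbzwgp

Rule — shift every letter 2 places forward in the alphabet (wrapping around).
"hskzxuen" → "jumbzwgp".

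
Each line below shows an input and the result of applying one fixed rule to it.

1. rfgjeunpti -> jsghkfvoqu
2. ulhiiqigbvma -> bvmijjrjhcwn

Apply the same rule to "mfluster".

Rule — shift every letter 1 place forward in the alphabet (wrapping around), then move the last character to the front.
Working it through for "mfluster": intermediate "ngmvtufs", final "sngmvtuf".

sngmvtuf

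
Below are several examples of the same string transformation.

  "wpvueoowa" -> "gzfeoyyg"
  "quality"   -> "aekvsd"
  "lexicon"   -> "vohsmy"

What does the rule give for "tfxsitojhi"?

The rule is to shift every letter 10 places forward in the alphabet (wrapping around), then delete the last character.
For "tfxsitojhi", step one produces "dphcsdytrs"; step two turns that into "dphcsdytr".

dphcsdytr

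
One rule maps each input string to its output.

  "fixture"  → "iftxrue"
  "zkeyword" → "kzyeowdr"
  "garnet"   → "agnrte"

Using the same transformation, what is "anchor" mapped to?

Looking at the pairs, the operation is to swap each adjacent pair of characters (1↔2, 3↔4, ...).
Doing the same to "anchor": "nahcro".

nahcro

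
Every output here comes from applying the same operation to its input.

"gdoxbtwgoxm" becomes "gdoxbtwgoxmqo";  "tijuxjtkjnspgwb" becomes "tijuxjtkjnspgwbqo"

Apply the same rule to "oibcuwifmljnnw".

The pattern: append "qo".
Doing the same to "oibcuwifmljnnw": "oibcuwifmljnnwqo".

oibcuwifmljnnwqo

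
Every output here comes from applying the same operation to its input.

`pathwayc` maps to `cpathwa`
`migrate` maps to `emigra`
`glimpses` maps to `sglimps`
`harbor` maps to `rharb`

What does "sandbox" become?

Each output is the input with this applied: move the last 2 characters to the front (rotate right by 2), then delete the first character.
"sandbox" → "oxsandb" → "xsandb".

xsandb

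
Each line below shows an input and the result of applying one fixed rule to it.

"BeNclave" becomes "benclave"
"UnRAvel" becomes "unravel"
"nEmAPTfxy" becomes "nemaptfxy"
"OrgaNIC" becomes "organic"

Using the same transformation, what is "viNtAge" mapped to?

vintage

What's happening: convert every letter to lowercase.
So "viNtAge" becomes "vintage".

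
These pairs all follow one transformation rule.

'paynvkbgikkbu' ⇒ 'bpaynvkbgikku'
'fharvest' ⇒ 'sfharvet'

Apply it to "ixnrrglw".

lixnrrgw

Rule — move the last character to the front, then swap the first and last characters.
Applying both steps to "ixnrrglw": "wixnrrgl", then "lixnrrgw".
(Check on "fharvest": → "tfharves" → "sfharvet" ✓)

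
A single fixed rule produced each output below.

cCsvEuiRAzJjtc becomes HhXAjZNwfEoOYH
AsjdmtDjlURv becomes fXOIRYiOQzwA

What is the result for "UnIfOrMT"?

zSnKtWry

Rule — flip the case of every letter, then shift every letter 5 places forward in the alphabet (wrapping around).
On "UnIfOrMT": the first step gives "uNiFoRmt", and the second then gives "zSnKtWry".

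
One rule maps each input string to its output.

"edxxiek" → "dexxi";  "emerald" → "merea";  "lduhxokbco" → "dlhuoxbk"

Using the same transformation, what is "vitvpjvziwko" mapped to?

ivvtjpzvwi

The rule is to delete the last 2 characters, then swap each adjacent pair of characters (1↔2, 3↔4, ...).
So "vitvpjvziwko" becomes "ivvtjpzvwi".
(Check on "lduhxokbco": → "lduhxokb" → "dlhuoxbk" ✓)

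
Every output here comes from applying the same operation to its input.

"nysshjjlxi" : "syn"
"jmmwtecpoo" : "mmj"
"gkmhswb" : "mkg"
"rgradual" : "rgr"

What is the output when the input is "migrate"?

gim

The transformation: reverse the string, then keep only the last 3 characters.
Working it through for "migrate": intermediate "etargim", final "gim".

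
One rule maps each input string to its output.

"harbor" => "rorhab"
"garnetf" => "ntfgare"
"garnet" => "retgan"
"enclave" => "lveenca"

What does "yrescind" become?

cndyresi

The transformation: move the last 3 characters to the front (rotate right by 3), then swap the first and last characters.
Working it through for "yrescind": intermediate "indyresc", final "cndyresi".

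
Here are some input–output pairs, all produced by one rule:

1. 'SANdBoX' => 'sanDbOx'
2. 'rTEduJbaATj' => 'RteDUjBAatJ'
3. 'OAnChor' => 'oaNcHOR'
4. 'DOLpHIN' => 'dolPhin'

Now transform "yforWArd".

YFORwaRD

Looking at the pairs, the operation is to flip the case of every letter.
So "yforWArd" becomes "YFORwaRD".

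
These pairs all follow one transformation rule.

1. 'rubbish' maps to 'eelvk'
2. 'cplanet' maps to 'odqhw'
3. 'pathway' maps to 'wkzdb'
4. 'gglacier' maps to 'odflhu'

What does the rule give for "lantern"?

Rule — delete the first 2 characters, then shift every letter 3 places forward in the alphabet (wrapping around).
"lantern" → "ntern" → "qwhuq".

qwhuq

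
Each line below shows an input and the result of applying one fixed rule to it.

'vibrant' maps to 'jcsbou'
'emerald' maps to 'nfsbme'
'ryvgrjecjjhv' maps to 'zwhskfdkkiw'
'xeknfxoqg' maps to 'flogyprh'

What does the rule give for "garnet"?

bsofu

What's happening: shift every letter 1 place forward in the alphabet (wrapping around), then delete the first character.
Working it through for "garnet": intermediate "hbsofu", final "bsofu".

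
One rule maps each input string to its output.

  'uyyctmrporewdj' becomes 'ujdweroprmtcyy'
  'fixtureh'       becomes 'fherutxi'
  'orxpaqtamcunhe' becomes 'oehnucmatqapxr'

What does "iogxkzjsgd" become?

Each output is the input with this applied: move the first character to the end, then reverse the string.
"iogxkzjsgd" → "ogxkzjsgdi" → "idgsjzkxgo".

idgsjzkxgo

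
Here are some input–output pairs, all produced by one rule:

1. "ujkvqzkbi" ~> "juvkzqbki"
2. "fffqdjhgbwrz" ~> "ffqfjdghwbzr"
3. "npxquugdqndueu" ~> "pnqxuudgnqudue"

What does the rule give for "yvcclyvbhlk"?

Rule — swap each adjacent pair of characters (1↔2, 3↔4, ...).
Doing the same to "yvcclyvbhlk": "vyccylbvlhk".

vyccylbvlhk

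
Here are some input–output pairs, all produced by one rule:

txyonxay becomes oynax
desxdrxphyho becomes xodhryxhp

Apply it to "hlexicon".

xnioc

What's happening: delete the first 3 characters, then take characters alternately from the front and the back (1st, last, 2nd, 2nd-last, ...).
Starting from "hlexicon": after the first operation, "xicon"; after the second, "xnioc".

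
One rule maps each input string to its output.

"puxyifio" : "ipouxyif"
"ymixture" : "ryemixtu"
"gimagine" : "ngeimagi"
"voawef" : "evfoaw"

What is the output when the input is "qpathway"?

aqypathw

The pattern: swap the first and last characters, then move the last 2 characters to the front (rotate right by 2).
For "qpathway", step one produces "ypathwaq"; step two turns that into "aqypathw".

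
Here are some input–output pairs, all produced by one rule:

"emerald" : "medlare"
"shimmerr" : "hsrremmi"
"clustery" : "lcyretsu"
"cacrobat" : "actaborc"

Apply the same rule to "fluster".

lfretsu

The transformation: reverse the string, then move the last 2 characters to the front (rotate right by 2).
Working it through for "fluster": intermediate "retsulf", final "lfretsu".
(Check on "shimmerr": → "rremmihs" → "hsrremmi" ✓)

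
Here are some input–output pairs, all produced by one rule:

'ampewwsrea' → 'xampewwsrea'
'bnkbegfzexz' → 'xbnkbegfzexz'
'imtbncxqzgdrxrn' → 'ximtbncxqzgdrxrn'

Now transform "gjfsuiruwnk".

xgjfsuiruwnk

In each case the input is transformed by: prepend "x".
"gjfsuiruwnk" → "xgjfsuiruwnk".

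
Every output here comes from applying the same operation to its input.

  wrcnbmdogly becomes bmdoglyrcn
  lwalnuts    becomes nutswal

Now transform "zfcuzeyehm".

The rule is to delete the first character, then move the first 3 characters to the end (rotate left by 3).
Applying that to "zfcuzeyehm" gives "zeyehmfcu".

zeyehmfcu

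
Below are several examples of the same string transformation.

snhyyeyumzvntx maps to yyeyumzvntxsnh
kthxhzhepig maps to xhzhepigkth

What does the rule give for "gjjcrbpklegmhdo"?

The transformation: move the first 3 characters to the end (rotate left by 3).
For "gjjcrbpklegmhdo" the result is "crbpklegmhdogjj".

crbpklegmhdogjj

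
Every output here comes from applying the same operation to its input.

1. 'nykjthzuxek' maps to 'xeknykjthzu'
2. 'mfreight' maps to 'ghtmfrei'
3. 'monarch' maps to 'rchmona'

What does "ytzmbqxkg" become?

In each case the input is transformed by: move the last 3 characters to the front (rotate right by 3).
On "ytzmbqxkg" that produces "xkgytzmbq".

xkgytzmbq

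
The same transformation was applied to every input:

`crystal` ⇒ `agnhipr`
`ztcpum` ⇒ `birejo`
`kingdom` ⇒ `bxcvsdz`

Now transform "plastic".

Looking at the pairs, the operation is to swap the first and last characters, then shift every letter 11 places backward in the alphabet (wrapping around).
Doing the same to "plastic": "raphixe".

raphixe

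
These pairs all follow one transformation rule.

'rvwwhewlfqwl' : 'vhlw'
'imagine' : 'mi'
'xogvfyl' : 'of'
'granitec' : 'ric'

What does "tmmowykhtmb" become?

mwhb

The rule is to keep one character in every 3, starting at position 2 (positions 2nd, 5th, 8th, ...).
Applying that to "tmmowykhtmb" gives "mwhb".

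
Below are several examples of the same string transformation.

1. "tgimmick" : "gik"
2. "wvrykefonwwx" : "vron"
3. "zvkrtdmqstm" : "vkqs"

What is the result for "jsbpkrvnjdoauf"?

In each case the input is transformed by: swap each adjacent pair of characters (1↔2, 3↔4, ...), then keep one character in every 3, starting at position 1 (positions 1st, 4th, 7th, ...).
Starting from "jsbpkrvnjdoauf": after the first operation, "sjpbrknvdjaofu"; after the second, "sbnjf".

sbnjf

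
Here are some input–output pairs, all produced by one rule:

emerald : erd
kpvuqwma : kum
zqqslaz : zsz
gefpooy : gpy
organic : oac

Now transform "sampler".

In each case the input is transformed by: keep one character in every 3, starting at position 1 (positions 1st, 4th, 7th, ...).
Doing the same to "sampler": "spr".

spr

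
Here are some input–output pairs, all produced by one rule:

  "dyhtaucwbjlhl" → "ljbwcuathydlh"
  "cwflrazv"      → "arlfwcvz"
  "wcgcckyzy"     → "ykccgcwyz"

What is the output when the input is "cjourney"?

Looking at the pairs, the operation is to reverse the string, then move the first 2 characters to the end (rotate left by 2).
"cjourney" → "nruojcye".
(Check on "wcgcckyzy": → "yzykccgcw" → "ykccgcwyz" ✓)

nruojcye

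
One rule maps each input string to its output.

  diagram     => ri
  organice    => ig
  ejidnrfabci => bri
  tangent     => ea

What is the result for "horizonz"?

Each output is the input with this applied: reverse the string, then keep one character in every 3, starting at position 3 (positions 3rd, 6th, 9th, ...).
"horizonz" → "znoziroh" → "or".

or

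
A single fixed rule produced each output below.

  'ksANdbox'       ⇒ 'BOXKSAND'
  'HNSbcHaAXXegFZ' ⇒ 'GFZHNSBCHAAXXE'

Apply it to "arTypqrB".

Rule — move the last 3 characters to the front (rotate right by 3), then convert every letter to uppercase.
"arTypqrB" → "qrBarTyp" → "QRBARTYP".
(Check on "ksANdbox": → "boxksANd" → "BOXKSAND" ✓)

QRBARTYP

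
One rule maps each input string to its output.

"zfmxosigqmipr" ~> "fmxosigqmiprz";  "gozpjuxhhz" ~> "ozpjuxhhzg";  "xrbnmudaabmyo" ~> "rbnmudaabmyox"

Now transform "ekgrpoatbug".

kgrpoatbuge

Each output is the input with this applied: move the first character to the end.
On "ekgrpoatbug" that produces "kgrpoatbuge".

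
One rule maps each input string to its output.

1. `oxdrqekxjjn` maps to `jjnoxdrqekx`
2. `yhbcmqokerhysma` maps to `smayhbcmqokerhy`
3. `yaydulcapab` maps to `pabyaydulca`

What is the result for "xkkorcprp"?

prpxkkorc

The pattern: move the last 3 characters to the front (rotate right by 3).
For "xkkorcprp" the result is "prpxkkorc".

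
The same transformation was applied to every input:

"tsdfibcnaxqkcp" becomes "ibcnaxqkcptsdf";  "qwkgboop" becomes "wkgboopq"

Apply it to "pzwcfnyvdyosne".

fnyvdyosnepzwc

In each case the input is transformed by: swap the front and back halves of the string, then move the last 3 characters to the front (rotate right by 3).
On "pzwcfnyvdyosne": the first step gives "vdyosnepzwcfny", and the second then gives "fnyvdyosnepzwc".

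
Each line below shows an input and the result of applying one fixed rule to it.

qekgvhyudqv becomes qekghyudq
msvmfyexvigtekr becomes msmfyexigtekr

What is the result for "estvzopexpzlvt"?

Each output is the input with this applied: remove every "v".
For "estvzopexpzlvt" the result is "estzopexpzlt".

estzopexpzlt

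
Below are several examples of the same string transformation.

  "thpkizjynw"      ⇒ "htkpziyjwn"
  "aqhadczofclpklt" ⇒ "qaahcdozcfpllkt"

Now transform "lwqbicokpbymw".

The transformation: swap each adjacent pair of characters (1↔2, 3↔4, ...).
Doing the same to "lwqbicokpbymw": "wlbqcikobpmyw".

wlbqcikobpmyw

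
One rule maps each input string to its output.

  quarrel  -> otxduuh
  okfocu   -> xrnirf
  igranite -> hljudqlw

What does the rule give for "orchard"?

The transformation: move the last character to the front, then shift every letter 3 places forward in the alphabet (wrapping around).
"orchard" → "grufkdu".

grufkdu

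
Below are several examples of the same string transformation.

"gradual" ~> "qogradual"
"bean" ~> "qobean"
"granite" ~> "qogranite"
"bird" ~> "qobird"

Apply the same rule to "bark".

qobark

Each output is the input with this applied: prepend "qo".
"bark" → "qobark".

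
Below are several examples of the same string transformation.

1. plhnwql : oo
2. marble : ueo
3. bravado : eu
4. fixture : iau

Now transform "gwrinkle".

Rule — shift every letter 3 places forward in the alphabet (wrapping around), then keep only the vowels.
On "gwrinkle": the first step gives "jzulqnoh", and the second then gives "uo".

uo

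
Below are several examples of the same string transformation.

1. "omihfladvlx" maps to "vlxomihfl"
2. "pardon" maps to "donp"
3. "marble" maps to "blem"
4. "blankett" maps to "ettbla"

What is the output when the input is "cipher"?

What's happening: move the last 3 characters to the front (rotate right by 3), then delete the last 2 characters.
Starting from "cipher": after the first operation, "hercip"; after the second, "herc".

herc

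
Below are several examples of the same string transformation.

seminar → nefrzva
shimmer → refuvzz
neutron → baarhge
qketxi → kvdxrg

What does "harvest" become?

The transformation: shift every letter 13 places forward in the alphabet (wrapping around) — i.e. ROT13, then move the last 2 characters to the front (rotate right by 2).
Working it through for "harvest": intermediate "uneirfg", final "fguneir".

fguneir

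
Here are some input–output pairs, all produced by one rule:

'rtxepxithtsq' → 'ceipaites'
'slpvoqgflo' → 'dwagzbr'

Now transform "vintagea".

gtyel

Looking at the pairs, the operation is to delete the last 3 characters, then shift every letter 11 places forward in the alphabet (wrapping around).
For "vintagea", step one produces "vinta"; step two turns that into "gtyel".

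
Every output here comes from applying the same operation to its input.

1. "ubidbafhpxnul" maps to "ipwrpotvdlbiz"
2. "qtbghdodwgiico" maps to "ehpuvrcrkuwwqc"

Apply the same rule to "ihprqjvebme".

The rule is to shift every letter 12 places backward in the alphabet (wrapping around).
Applying that to "ihprqjvebme" gives "wvdfexjspas".

wvdfexjspas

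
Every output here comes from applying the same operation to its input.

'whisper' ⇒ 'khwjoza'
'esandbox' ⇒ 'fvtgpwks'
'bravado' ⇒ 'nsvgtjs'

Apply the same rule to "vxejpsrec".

bhkjwunpw

In each case the input is transformed by: shift every letter 8 places backward in the alphabet (wrapping around), then move the first 3 characters to the end (rotate left by 3).
For "vxejpsrec", step one produces "npwbhkjwu"; step two turns that into "bhkjwunpw".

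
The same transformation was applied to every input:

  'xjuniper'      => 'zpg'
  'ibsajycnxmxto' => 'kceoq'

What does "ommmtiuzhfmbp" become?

qowhr

Rule — shift every letter 2 places forward in the alphabet (wrapping around), then keep one character in every 3, starting at position 1 (positions 1st, 4th, 7th, ...).
Applying both steps to "ommmtiuzhfmbp": "qooovkwbjhodr", then "qowhr".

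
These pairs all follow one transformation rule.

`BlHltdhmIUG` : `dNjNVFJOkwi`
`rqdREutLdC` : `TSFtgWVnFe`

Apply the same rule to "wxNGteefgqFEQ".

YZpiVGGHIShgs

Rule — shift every letter 2 places forward in the alphabet (wrapping around), then flip the case of every letter.
On "wxNGteefgqFEQ": the first step gives "yzPIvgghisHGS", and the second then gives "YZpiVGGHIShgs".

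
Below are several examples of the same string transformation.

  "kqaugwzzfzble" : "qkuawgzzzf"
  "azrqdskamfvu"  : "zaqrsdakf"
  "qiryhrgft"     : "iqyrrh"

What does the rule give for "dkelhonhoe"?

Rule — swap each adjacent pair of characters (1↔2, 3↔4, ...), then delete the last 3 characters.
"dkelhonhoe" → "kdleohhneo" → "kdleohh".
(Check on "kqaugwzzfzble": → "qkuawgzzzflbe" → "qkuawgzzzf" ✓)

kdleohh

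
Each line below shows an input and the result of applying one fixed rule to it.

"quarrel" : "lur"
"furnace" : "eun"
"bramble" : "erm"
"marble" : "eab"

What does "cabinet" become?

tai

The rule is to move the last 2 characters to the front (rotate right by 2), then keep every other character starting from the second (positions 2nd, 4th, 6th, ...).
"cabinet" → "tai".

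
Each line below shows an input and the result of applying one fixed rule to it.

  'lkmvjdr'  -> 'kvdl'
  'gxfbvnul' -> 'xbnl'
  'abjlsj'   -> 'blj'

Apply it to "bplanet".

What's happening: move the first character to the end, then keep every other character starting from the first (positions 1st, 3rd, 5th, ...).
Working it through for "bplanet": intermediate "planetb", final "paeb".

paeb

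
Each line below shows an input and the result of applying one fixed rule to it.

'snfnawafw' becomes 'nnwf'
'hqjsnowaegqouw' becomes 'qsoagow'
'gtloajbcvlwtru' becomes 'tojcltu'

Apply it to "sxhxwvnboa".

xxvba

The pattern: keep every other character starting from the second (positions 2nd, 4th, 6th, ...).
Doing the same to "sxhxwvnboa": "xxvba".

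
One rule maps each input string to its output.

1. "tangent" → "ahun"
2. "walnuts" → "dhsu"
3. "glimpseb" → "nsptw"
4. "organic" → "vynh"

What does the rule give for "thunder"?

aobu

The transformation: delete the last 3 characters, then shift every letter 7 places forward in the alphabet (wrapping around).
Applying that to "thunder" gives "aobu".
(Check on "tangent": → "tang" → "ahun" ✓)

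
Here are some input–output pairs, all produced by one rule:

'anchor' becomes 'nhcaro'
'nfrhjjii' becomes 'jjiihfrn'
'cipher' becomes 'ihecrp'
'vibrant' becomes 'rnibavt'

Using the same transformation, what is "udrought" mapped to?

trohgduu

Rule — sort the characters into reverse alphabetical order, then move the first 2 characters to the end (rotate left by 2).
On "udrought": the first step gives "uutrohgd", and the second then gives "trohgduu".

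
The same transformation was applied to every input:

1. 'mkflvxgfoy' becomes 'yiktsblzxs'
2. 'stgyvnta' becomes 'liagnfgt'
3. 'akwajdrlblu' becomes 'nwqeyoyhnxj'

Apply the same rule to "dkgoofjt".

What's happening: move the first 3 characters to the end (rotate left by 3), then shift every letter 13 places forward in the alphabet (wrapping around) — i.e. ROT13.
"dkgoofjt" → "oofjtdkg" → "bbswgqxt".

bbswgqxt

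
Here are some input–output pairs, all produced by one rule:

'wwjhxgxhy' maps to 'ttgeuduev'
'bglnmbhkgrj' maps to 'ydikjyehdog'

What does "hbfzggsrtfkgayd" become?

The pattern: shift every letter 3 places backward in the alphabet (wrapping around).
So "hbfzggsrtfkgayd" becomes "eycwddpoqchdxva".

eycwddpoqchdxva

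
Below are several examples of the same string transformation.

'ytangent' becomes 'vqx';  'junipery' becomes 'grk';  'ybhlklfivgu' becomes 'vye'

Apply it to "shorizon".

pel

What's happening: shift every letter 3 places backward in the alphabet (wrapping around), then keep only the first 3 characters.
Doing the same to "shorizon": "pel".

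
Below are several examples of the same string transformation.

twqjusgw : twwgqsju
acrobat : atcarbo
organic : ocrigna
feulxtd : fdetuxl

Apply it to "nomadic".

ncoimda

The rule is to take characters alternately from the front and the back (1st, last, 2nd, 2nd-last, ...).
"nomadic" → "ncoimda".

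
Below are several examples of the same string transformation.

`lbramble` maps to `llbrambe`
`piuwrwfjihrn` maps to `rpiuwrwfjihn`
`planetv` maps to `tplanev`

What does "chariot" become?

Each output is the input with this applied: move the last character to the front, then swap the first and last characters.
"chariot" → "tchario" → "ocharit".
(Check on "lbramble": → "elbrambl" → "llbrambe" ✓)

ocharit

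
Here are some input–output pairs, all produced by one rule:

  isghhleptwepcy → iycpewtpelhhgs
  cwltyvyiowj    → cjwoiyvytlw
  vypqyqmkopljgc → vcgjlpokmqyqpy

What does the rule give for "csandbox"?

Looking at the pairs, the operation is to move the first character to the end, then reverse the string.
Doing the same to "csandbox": "cxobdnas".

cxobdnas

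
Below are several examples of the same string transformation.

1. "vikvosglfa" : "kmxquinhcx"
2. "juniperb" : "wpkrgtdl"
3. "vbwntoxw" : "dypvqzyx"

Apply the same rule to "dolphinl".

qnrjkpnf

Looking at the pairs, the operation is to shift every letter 2 places forward in the alphabet (wrapping around), then move the first character to the end.
Applying both steps to "dolphinl": "fqnrjkpn", then "qnrjkpnf".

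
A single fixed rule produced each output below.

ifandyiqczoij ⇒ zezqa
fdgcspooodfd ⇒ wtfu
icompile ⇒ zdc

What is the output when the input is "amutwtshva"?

rkjr

Each output is the input with this applied: shift every letter 9 places backward in the alphabet (wrapping around), then keep one character in every 3, starting at position 1 (positions 1st, 4th, 7th, ...).
On "amutwtshva": the first step gives "rdlknkjymr", and the second then gives "rkjr".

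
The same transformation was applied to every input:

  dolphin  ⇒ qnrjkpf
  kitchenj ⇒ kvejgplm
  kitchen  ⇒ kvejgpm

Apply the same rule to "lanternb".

Each output is the input with this applied: move the first character to the end, then shift every letter 2 places forward in the alphabet (wrapping around).
Applying that to "lanternb" gives "cpvgtpdn".

cpvgtpdn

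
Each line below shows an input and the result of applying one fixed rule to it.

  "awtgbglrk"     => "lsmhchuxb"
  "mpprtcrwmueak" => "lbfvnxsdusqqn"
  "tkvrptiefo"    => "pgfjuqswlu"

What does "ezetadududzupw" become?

Each output is the input with this applied: shift every letter 1 place forward in the alphabet (wrapping around), then reverse the string.
So "ezetadududzupw" becomes "xqvaevevebufaf".

xqvaevevebufaf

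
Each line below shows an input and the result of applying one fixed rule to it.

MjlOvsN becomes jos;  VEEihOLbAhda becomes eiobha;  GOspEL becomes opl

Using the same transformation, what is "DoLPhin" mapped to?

opi

In each case the input is transformed by: keep every other character starting from the second (positions 2nd, 4th, 6th, ...), then convert every letter to lowercase.
For "DoLPhin", step one produces "oPi"; step two turns that into "opi".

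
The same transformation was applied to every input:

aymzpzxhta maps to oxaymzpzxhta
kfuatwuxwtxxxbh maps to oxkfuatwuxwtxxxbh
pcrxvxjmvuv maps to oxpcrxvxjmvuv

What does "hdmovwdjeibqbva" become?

What's happening: prepend "ox".
"hdmovwdjeibqbva" → "oxhdmovwdjeibqbva".

oxhdmovwdjeibqbva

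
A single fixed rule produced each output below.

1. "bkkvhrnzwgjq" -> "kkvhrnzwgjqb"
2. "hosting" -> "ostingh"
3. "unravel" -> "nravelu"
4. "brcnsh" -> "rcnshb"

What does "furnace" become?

The rule is to move the first character to the end.
Applying that to "furnace" gives "urnacef".

urnacef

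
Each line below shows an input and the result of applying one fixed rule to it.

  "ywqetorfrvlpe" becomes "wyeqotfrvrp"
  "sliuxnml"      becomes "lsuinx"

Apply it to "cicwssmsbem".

icwcsssme

The pattern: swap each adjacent pair of characters (1↔2, 3↔4, ...), then delete the last 2 characters.
For "cicwssmsbem", step one produces "icwcsssmebm"; step two turns that into "icwcsssme".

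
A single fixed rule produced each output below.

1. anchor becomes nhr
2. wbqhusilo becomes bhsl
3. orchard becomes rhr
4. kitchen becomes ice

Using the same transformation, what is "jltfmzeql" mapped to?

Looking at the pairs, the operation is to keep every other character starting from the second (positions 2nd, 4th, 6th, ...).
Doing the same to "jltfmzeql": "lfzq".

lfzq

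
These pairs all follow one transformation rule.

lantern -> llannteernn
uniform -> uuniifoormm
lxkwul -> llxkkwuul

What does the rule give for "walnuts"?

wwallnuutss

Looking at the pairs, the operation is to repeat every character 3 times, then keep every other character starting from the first (positions 1st, 3rd, 5th, ...).
On "walnuts": the first step gives "wwwaaalllnnnuuutttsss", and the second then gives "wwallnuutss".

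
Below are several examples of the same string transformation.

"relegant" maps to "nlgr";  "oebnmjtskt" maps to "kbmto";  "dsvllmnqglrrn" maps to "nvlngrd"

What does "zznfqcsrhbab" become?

anqshz

The rule is to keep every other character starting from the first (positions 1st, 3rd, 5th, ...), then swap the first and last characters.
On "zznfqcsrhbab": the first step gives "znqsha", and the second then gives "anqshz".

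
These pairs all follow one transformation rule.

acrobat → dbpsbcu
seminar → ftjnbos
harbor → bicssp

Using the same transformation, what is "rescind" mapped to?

The pattern: swap each adjacent pair of characters (1↔2, 3↔4, ...), then shift every letter 1 place forward in the alphabet (wrapping around).
On "rescind" that produces "fsdtoje".

fsdtoje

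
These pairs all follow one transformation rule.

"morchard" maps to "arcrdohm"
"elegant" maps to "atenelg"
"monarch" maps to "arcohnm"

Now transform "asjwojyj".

ayjwjsjo

The rule is to sort the characters into alphabetical order, then take characters alternately from the front and the back (1st, last, 2nd, 2nd-last, ...).
On "asjwojyj" that produces "ayjwjsjo".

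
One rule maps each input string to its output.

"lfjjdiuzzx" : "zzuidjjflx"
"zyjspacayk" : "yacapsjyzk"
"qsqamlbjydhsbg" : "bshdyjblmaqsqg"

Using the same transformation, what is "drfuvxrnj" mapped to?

nrxvufrdj

Looking at the pairs, the operation is to reverse the string, then move the first character to the end.
"drfuvxrnj" → "jnrxvufrd" → "nrxvufrdj".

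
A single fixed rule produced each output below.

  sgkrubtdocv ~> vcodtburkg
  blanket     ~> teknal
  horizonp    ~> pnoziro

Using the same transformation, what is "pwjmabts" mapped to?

stbamjw

The rule is to delete the first character, then reverse the string.
Applying both steps to "pwjmabts": "wjmabts", then "stbamjw".
(Check on "horizonp": → "orizonp" → "pnoziro" ✓)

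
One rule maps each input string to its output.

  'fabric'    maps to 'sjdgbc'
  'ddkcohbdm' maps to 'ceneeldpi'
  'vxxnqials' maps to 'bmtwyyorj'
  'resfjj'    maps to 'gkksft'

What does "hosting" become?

johiptu

What's happening: shift every letter 1 place forward in the alphabet (wrapping around), then move the last 3 characters to the front (rotate right by 3).
Applying both steps to "hosting": "iptujoh", then "johiptu".
(Check on "fabric": → "gbcsjd" → "sjdgbc" ✓)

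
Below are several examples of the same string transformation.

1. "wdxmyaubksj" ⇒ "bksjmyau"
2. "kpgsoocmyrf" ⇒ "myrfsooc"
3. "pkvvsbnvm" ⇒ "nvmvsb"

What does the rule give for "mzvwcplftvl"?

ftvlwcpl

Each output is the input with this applied: delete the first 3 characters, then swap the front and back halves of the string.
"mzvwcplftvl" → "wcplftvl" → "ftvlwcpl".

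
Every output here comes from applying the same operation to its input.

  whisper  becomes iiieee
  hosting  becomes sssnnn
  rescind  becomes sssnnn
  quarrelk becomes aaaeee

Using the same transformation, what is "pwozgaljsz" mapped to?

Rule — keep one character in every 3, starting at position 3 (positions 3rd, 6th, 9th, ...), then repeat every character 3 times.
On "pwozgaljsz": the first step gives "oas", and the second then gives "oooaaasss".

oooaaasss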